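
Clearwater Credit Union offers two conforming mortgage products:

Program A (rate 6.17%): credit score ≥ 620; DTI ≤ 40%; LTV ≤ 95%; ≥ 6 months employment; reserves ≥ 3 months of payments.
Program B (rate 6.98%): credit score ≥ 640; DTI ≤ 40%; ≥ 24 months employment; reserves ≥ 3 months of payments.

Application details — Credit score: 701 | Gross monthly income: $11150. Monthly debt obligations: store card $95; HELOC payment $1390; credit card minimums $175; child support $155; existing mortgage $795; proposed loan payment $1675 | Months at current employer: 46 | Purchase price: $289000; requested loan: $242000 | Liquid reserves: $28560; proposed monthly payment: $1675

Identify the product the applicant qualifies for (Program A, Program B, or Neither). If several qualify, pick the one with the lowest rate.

Program A

Total debts = (95 + 1,390 + 175 + 155 + 795 + 1,675) = 4,285; DTI = 4,285/11,150 = 38.4%.
LTV = 242,000/289,000 = 83.7%.
Reserves = 28,560/1,675 = 17.1 months.
Program A: score 701 ≥ 620; DTI 38.4% ≤ 40%; LTV 83.7% ≤ 95%; employment 46 ≥ 6 mo; reserves 17.1 ≥ 3 mo → qualifies.
Program B: score 701 ≥ 640; DTI 38.4% ≤ 40%; employment 46 ≥ 24 mo; reserves 17.1 ≥ 3 mo → qualifies.
Qualifying: Program A, Program B. Lowest rate is 6.17% → Program A.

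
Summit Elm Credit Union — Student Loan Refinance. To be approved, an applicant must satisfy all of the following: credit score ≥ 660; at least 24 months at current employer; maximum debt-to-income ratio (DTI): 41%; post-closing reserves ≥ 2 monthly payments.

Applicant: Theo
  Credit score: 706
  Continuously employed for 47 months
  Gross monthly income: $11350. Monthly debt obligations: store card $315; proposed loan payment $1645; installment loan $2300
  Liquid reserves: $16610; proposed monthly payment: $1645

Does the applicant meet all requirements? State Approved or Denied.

Approved

Credit score 706 ≥ 660 (meets)
Employment 47 ≥ 24 months
Total monthly debts = (315 + 1,645 + 2,300) = 4,260. DTI = 4,260/11,350 = 37.5% ≤ 41%
Reserves = 16,610/1,645 = 10.1 months ≥ 2
All criteria satisfied.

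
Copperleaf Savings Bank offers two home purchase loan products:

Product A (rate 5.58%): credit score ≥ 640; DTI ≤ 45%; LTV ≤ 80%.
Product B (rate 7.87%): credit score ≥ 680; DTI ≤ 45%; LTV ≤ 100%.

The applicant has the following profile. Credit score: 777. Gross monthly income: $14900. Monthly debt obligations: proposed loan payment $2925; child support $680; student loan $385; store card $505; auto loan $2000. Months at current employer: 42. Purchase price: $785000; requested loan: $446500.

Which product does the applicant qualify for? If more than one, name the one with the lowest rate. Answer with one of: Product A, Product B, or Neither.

Product A

Total debts = (2,925 + 680 + 385 + 505 + 2,000) = 6,495; DTI = 6,495/14,900 = 43.6%.
LTV = 446,500/785,000 = 56.9%.
Product A: score 777 ≥ 640; DTI 43.6% ≤ 45%; LTV 56.9% ≤ 80% → qualifies.
Product B: score 777 ≥ 680; DTI 43.6% ≤ 45%; LTV 56.9% ≤ 100% → qualifies.
Qualifying: Product A, Product B. Lowest rate is 5.58% → Product A.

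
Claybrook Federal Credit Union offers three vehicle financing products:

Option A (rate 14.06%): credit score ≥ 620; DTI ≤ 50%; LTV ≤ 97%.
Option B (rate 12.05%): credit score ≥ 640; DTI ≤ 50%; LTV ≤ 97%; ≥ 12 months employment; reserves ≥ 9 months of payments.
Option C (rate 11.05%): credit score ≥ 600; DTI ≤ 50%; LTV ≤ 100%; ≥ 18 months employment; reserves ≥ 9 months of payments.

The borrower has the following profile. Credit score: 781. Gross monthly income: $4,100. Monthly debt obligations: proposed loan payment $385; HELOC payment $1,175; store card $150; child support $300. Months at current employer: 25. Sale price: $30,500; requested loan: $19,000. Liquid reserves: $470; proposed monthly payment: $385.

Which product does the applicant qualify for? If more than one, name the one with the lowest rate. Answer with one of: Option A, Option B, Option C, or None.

Total debts = (385 + 1,175 + 150 + 300) = 2,010; DTI = 2,010/4,100 = 49%.
LTV = 19,000/30,500 = 62.3%.
Reserves = 470/385 = 1.2 months.
Option A: score 781 ≥ 620; DTI 49% ≤ 50%; LTV 62.3% ≤ 97% → qualifies.
Option B: score 781 ≥ 640; DTI 49% ≤ 50%; LTV 62.3% ≤ 97%; employment 25 ≥ 12 mo; reserves 1.2 < 9 mo → does not qualify.
Option C: score 781 ≥ 600; DTI 49% ≤ 50%; LTV 62.3% ≤ 100%; employment 25 ≥ 18 mo; reserves 1.2 < 9 mo → does not qualify.

Option A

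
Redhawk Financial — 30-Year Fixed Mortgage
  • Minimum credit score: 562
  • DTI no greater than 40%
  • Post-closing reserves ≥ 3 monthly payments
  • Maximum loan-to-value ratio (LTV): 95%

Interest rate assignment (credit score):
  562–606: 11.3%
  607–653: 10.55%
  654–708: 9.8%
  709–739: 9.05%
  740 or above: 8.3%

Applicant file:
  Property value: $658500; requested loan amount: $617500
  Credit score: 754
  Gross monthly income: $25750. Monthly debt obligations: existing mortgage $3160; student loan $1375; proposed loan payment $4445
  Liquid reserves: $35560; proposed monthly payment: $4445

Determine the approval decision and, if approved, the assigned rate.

Credit score 754 ≥ 562 (meets minimum)
Reserves = 35,560/4,445 = 8.0 months ≥ 3
LTV: 617,500 ÷ 658,500 = 93.8%, within 95% cap
Total monthly debts = (3,160 + 1,375 + 4,445) = 8,980. Debt-to-income = 8,980/25,750 = 34.9% — meets 40% limit
All requirements met. Score 754 falls in the 740 or above tier → 8.3%.

Approved at 8.3%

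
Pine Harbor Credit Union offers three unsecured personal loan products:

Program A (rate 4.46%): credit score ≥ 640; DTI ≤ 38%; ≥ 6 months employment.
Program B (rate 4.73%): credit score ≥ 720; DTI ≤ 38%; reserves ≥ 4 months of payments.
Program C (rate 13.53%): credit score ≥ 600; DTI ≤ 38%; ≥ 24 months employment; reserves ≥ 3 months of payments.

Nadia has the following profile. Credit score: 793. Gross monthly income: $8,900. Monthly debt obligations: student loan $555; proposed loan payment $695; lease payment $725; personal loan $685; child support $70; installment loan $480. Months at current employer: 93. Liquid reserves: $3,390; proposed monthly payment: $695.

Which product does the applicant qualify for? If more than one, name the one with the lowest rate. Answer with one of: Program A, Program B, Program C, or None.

Program A

Total debts = (555 + 695 + 725 + 685 + 70 + 480) = 3,210; DTI = 3,210/8,900 = 36.1%.
Reserves = 3,390/695 = 4.9 months.
Program A: score 793 ≥ 640; DTI 36.1% ≤ 38%; employment 93 ≥ 6 mo → qualifies.
Program B: score 793 ≥ 720; DTI 36.1% ≤ 38%; reserves 4.9 ≥ 4 mo → qualifies.
Program C: score 793 ≥ 600; DTI 36.1% ≤ 38%; employment 93 ≥ 24 mo; reserves 4.9 ≥ 3 mo → qualifies.
Qualifying: Program A, Program B, Program C. Lowest rate is 4.46% → Program A.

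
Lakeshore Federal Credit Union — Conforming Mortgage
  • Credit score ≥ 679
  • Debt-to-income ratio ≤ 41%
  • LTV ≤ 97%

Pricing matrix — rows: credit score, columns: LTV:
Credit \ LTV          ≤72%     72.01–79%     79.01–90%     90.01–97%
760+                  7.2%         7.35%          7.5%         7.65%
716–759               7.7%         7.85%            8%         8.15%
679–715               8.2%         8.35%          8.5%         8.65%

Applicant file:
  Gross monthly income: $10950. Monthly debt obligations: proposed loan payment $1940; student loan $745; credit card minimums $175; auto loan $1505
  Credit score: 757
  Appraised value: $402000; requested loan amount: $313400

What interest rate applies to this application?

7.85%

Credit score 757 ≥ 679; Total monthly debts = (1,940 + 745 + 175 + 1,505) = 4,365. DTI: 4,365 ÷ 10,950 = 39.9%, within the 41% cap
Loan-to-value = 313,400/402,000 = 78% — pass (97% max)
Score 757 is in the 716–759 band; LTV 78% is in the 72.01–79% band → 7.85%.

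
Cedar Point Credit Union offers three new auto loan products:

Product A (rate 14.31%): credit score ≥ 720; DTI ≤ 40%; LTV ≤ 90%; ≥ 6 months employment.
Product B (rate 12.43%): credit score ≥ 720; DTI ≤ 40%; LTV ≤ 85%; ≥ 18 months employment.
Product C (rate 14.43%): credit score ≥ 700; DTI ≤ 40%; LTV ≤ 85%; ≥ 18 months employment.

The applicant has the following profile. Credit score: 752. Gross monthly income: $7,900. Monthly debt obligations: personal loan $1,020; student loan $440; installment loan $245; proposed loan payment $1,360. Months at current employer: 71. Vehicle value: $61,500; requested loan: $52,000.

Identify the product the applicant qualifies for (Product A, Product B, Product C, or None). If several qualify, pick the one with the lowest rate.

Product B

Total debts = (1,020 + 440 + 245 + 1,360) = 3,065; DTI = 3,065/7,900 = 38.8%.
LTV = 52,000/61,500 = 84.6%.
Product A: score 752 ≥ 720; DTI 38.8% ≤ 40%; LTV 84.6% ≤ 90%; employment 71 ≥ 6 mo → qualifies.
Product B: score 752 ≥ 720; DTI 38.8% ≤ 40%; LTV 84.6% ≤ 85%; employment 71 ≥ 18 mo → qualifies.
Product C: score 752 ≥ 700; DTI 38.8% ≤ 40%; LTV 84.6% ≤ 85%; employment 71 ≥ 18 mo → qualifies.
Qualifying: Product A, Product B, Product C. Lowest rate is 12.43% → Product B.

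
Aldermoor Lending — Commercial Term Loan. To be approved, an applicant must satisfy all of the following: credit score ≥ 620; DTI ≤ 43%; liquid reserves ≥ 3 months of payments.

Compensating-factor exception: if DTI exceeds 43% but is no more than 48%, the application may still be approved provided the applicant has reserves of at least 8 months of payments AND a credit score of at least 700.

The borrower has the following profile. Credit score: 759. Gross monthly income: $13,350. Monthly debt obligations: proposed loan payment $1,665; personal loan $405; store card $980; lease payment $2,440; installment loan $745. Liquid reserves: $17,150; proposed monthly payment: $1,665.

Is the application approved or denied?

Credit score 759 ≥ 620 (meets base)
Total debts = (1,665 + 405 + 980 + 2,440 + 745) = 6,235. DTI: 6,235 ÷ 13,350 = 46.7%, over the 43% base limit.
Reserves: 17,150 ÷ 1,665 = 10.3 months (meets 3-month minimum)
46.7% falls in the override range (43%–48%), so the compensating-factor test applies.
Override check — reserves: 10.3 mo (ok); score: 759 (ok).
Both override conditions satisfied; DTI exception granted.

Approved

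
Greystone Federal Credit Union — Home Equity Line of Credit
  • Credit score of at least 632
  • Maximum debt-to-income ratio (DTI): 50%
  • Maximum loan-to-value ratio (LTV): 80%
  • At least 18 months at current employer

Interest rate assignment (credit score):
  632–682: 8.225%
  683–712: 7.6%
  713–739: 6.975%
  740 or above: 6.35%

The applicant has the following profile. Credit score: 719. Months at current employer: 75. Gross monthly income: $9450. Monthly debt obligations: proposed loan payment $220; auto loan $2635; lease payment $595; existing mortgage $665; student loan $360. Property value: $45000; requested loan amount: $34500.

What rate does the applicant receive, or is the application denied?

Approved at 6.975%

Credit score 719 ≥ 632 (meets minimum)
Employment 75 ≥ 18 months
Total monthly debts = (220 + 2,635 + 595 + 665 + 360) = 4,475. DTI: 4,475 ÷ 9,450 = 47.4%, within the 50% cap
LTV = 34,500/45,000 = 76.7% ≤ 80%
All requirements met. Score 719 falls in the 713–739 tier → 6.975%.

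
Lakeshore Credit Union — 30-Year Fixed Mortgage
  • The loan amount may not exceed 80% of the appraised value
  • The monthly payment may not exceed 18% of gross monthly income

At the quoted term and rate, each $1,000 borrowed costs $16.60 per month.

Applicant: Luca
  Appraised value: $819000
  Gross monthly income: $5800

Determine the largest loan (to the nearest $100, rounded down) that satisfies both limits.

Payment cap: 18% × $5,800 = $1,044/month.
At $16.60 per $1,000, that supports 1,044/16.60 × 1,000 ≈ $62,891 → $62,800.
LTV cap: 80% × $819,000 = $655,200 → $655,200.
Binding constraint: payment-to-income.

$62,800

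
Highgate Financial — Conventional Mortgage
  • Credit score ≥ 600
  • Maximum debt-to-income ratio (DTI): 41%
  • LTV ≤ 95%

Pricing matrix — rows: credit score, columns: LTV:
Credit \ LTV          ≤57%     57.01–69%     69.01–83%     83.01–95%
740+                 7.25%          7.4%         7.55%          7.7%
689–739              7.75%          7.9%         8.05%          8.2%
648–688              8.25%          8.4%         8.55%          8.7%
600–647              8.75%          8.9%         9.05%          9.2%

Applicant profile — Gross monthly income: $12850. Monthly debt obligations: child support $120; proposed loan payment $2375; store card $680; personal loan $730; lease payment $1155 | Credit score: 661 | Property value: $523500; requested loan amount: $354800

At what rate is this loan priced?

Credit score 661 ≥ 600; Total monthly debts = (120 + 2,375 + 680 + 730 + 1,155) = 5,060. Debt-to-income = 5,060/12,850 = 39.4% — meets 41% limit
LTV: 354,800 ÷ 523,500 = 67.8%, within 95% cap
Score 661 is in the 648–688 band; LTV 67.8% is in the 57.01–69% band → 8.4%.

8.4%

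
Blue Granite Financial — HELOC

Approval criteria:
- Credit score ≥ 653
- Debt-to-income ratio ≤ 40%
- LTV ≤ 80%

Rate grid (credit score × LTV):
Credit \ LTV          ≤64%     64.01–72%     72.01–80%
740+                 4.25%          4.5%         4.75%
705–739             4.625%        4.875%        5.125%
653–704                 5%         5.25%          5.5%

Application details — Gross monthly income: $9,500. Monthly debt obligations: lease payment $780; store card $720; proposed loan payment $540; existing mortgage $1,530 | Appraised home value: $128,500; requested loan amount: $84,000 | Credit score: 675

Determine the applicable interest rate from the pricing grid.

Credit score 675 ≥ 653; Total monthly debts = (780 + 720 + 540 + 1,530) = 3,570. DTI: 3,570 ÷ 9,500 = 37.6%, within the 40% cap
Loan-to-value = 84,000/128,500 = 65.4% — pass (80% max)
Credit 675 → row 653–704; LTV 65.4% → column 64.01–72%. Grid cell → 5.25%.

5.25%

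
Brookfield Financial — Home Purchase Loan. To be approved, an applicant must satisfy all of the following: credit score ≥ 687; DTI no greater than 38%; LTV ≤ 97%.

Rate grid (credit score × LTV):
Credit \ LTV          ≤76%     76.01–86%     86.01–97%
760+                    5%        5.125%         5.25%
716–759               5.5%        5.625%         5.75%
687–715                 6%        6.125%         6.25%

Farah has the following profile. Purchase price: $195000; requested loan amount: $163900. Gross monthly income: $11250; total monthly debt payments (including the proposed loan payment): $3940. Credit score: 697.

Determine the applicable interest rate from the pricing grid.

6.125%

Credit score 697 ≥ 687; DTI = 3,940/11,250 = 35% ≤ 38%
LTV = 163,900/195,000 = 84.1% ≤ 97%
Credit 697 → row 687–715; LTV 84.1% → column 76.01–86%. Grid cell → 6.125%.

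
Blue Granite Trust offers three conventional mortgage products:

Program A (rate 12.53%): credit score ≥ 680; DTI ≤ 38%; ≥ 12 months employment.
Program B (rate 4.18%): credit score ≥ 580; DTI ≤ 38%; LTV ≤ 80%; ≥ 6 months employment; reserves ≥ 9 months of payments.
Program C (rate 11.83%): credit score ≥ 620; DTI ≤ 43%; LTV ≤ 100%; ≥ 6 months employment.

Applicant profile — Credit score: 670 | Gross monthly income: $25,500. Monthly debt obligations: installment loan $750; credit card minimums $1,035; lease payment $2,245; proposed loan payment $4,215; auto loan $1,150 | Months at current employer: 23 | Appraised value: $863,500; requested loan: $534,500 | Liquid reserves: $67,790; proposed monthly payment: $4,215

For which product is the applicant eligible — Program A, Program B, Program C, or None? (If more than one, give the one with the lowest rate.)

Program B

Total debts = (750 + 1,035 + 2,245 + 4,215 + 1,150) = 9,395; DTI = 9,395/25,500 = 36.8%.
LTV = 534,500/863,500 = 61.9%.
Reserves = 67,790/4,215 = 16.1 months.
Program A: score 670 < 680; DTI 36.8% ≤ 38%; employment 23 ≥ 12 mo → does not qualify.
Program B: score 670 ≥ 580; DTI 36.8% ≤ 38%; LTV 61.9% ≤ 80%; employment 23 ≥ 6 mo; reserves 16.1 ≥ 9 mo → qualifies.
Program C: score 670 ≥ 620; DTI 36.8% ≤ 43%; LTV 61.9% ≤ 100%; employment 23 ≥ 6 mo → qualifies.
Qualifying: Program B, Program C. Lowest rate is 4.18% → Program B.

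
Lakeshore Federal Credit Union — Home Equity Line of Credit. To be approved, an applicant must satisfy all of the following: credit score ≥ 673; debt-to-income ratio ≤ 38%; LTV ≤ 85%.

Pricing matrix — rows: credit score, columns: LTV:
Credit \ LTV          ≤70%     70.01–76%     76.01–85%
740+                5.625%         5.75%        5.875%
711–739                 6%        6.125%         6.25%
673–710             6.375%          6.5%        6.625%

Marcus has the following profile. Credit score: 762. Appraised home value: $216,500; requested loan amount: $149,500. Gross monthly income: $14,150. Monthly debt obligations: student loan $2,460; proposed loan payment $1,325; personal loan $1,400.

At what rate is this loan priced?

Credit score 762 ≥ 673; Total monthly debts = (2,460 + 1,325 + 1,400) = 5,185. DTI: 5,185 ÷ 14,150 = 36.6%, within the 38% cap
LTV: 149,500 ÷ 216,500 = 69.1%, within 85% cap
Credit 762 → row 740+; LTV 69.1% → column ≤70%. Grid cell → 5.625%.

5.625%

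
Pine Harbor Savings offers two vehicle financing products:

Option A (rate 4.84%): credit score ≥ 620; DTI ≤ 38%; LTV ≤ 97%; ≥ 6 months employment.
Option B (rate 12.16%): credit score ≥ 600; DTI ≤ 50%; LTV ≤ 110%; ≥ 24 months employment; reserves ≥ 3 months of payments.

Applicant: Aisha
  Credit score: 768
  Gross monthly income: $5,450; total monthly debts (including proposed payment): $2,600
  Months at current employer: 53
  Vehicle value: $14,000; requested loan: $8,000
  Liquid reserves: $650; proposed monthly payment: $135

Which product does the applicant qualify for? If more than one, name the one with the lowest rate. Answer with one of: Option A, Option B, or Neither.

DTI = 2,600/5,450 = 47.7%.
LTV = 8,000/14,000 = 57.1%.
Reserves = 650/135 = 4.8 months.
Option A: score 768 ≥ 620; DTI 47.7% > 38%; LTV 57.1% ≤ 97%; employment 53 ≥ 6 mo → does not qualify.
Option B: score 768 ≥ 600; DTI 47.7% ≤ 50%; LTV 57.1% ≤ 110%; employment 53 ≥ 24 mo; reserves 4.8 ≥ 3 mo → qualifies.

Option B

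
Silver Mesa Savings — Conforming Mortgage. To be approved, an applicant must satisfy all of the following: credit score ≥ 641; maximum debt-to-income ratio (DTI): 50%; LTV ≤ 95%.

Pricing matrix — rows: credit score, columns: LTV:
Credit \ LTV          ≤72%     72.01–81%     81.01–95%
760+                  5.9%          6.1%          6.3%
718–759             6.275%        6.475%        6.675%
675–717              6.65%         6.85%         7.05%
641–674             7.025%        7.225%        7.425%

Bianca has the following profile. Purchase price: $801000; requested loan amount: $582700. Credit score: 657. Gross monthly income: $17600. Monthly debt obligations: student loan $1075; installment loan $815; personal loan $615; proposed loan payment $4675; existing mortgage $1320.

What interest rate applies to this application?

7.225%

Credit score 657 ≥ 641; Total monthly debts = (1,075 + 815 + 615 + 4,675 + 1,320) = 8,500. DTI = 8,500/17,600 = 48.3% ≤ 50%
LTV: 582,700 ÷ 801,000 = 72.7%, within 95% cap
Credit 657 → row 641–674; LTV 72.7% → column 72.01–81%. Grid cell → 7.225%.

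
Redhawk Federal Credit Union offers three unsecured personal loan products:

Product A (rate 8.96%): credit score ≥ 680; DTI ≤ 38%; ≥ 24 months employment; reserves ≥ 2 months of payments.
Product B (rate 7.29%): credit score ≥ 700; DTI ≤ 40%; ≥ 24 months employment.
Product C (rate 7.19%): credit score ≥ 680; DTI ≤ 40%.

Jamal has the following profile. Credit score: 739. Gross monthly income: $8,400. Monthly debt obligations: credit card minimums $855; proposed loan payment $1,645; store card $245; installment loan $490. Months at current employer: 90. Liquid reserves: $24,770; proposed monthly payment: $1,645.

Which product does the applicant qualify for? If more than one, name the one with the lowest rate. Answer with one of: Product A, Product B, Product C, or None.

Product C

Total debts = (855 + 1,645 + 245 + 490) = 3,235; DTI = 3,235/8,400 = 38.5%.
Reserves = 24,770/1,645 = 15.1 months.
Product A: score 739 ≥ 680; DTI 38.5% > 38%; employment 90 ≥ 24 mo; reserves 15.1 ≥ 2 mo → does not qualify.
Product B: score 739 ≥ 700; DTI 38.5% ≤ 40%; employment 90 ≥ 24 mo → qualifies.
Product C: score 739 ≥ 680; DTI 38.5% ≤ 40% → qualifies.
Qualifying: Product B, Product C. Lowest rate is 7.19% → Product C.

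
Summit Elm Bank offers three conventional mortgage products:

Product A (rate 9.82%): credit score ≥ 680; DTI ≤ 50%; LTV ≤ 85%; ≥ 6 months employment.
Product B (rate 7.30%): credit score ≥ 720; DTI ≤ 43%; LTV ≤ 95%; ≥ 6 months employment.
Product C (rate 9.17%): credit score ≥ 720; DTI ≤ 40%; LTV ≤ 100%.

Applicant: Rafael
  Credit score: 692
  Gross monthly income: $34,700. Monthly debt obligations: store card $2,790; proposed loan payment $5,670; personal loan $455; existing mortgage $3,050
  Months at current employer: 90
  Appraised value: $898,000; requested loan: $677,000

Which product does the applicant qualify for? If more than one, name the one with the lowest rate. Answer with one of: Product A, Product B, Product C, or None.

Product A

Total debts = (2,790 + 5,670 + 455 + 3,050) = 11,965; DTI = 11,965/34,700 = 34.5%.
LTV = 677,000/898,000 = 75.4%.
Product A: score 692 ≥ 680; DTI 34.5% ≤ 50%; LTV 75.4% ≤ 85%; employment 90 ≥ 6 mo → qualifies.
Product B: score 692 < 720; DTI 34.5% ≤ 43%; LTV 75.4% ≤ 95%; employment 90 ≥ 6 mo → does not qualify.
Product C: score 692 < 720; DTI 34.5% ≤ 40%; LTV 75.4% ≤ 100% → does not qualify.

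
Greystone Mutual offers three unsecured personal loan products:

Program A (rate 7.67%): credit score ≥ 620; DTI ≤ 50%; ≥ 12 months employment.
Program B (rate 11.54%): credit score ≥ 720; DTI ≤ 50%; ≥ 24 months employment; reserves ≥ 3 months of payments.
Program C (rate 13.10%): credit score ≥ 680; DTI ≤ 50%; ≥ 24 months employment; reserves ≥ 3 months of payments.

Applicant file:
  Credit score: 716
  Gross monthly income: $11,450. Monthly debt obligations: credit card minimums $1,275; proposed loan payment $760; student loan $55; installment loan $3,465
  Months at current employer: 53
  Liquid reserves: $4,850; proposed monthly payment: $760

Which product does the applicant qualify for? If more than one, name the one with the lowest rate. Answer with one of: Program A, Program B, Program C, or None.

Program A

Total debts = (1,275 + 760 + 55 + 3,465) = 5,555; DTI = 5,555/11,450 = 48.5%.
Reserves = 4,850/760 = 6.4 months.
Program A: score 716 ≥ 620; DTI 48.5% ≤ 50%; employment 53 ≥ 12 mo → qualifies.
Program B: score 716 < 720; DTI 48.5% ≤ 50%; employment 53 ≥ 24 mo; reserves 6.4 ≥ 3 mo → does not qualify.
Program C: score 716 ≥ 680; DTI 48.5% ≤ 50%; employment 53 ≥ 24 mo; reserves 6.4 ≥ 3 mo → qualifies.
Qualifying: Program A, Program C. Lowest rate is 7.67% → Program A.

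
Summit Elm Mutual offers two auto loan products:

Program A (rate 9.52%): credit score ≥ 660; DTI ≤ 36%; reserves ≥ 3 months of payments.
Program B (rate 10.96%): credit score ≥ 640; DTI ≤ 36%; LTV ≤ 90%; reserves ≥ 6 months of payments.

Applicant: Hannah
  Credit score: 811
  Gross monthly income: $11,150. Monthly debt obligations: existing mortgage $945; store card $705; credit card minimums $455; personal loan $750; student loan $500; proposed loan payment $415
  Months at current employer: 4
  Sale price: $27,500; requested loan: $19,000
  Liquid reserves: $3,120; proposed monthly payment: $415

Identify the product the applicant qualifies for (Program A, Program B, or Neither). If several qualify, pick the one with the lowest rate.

Program A

Total debts = (945 + 705 + 455 + 750 + 500 + 415) = 3,770; DTI = 3,770/11,150 = 33.8%.
LTV = 19,000/27,500 = 69.1%.
Reserves = 3,120/415 = 7.5 months.
Program A: score 811 ≥ 660; DTI 33.8% ≤ 36%; reserves 7.5 ≥ 3 mo → qualifies.
Program B: score 811 ≥ 640; DTI 33.8% ≤ 36%; LTV 69.1% ≤ 90%; reserves 7.5 ≥ 6 mo → qualifies.
Qualifying: Program A, Program B. Lowest rate is 9.52% → Program A.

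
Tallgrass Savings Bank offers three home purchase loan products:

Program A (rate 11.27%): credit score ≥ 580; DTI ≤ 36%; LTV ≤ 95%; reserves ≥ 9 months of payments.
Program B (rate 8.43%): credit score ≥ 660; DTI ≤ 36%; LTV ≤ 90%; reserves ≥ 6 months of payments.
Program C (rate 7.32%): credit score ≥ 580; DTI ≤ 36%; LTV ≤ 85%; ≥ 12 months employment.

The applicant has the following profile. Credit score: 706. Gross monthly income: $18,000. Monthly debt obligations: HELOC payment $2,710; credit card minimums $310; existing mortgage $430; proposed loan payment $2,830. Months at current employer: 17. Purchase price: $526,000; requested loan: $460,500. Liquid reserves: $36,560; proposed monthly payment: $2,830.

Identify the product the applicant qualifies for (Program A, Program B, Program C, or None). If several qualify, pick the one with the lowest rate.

Total debts = (2,710 + 310 + 430 + 2,830) = 6,280; DTI = 6,280/18,000 = 34.9%.
LTV = 460,500/526,000 = 87.5%.
Reserves = 36,560/2,830 = 12.9 months.
Program A: score 706 ≥ 580; DTI 34.9% ≤ 36%; LTV 87.5% ≤ 95%; reserves 12.9 ≥ 9 mo → qualifies.
Program B: score 706 ≥ 660; DTI 34.9% ≤ 36%; LTV 87.5% ≤ 90%; reserves 12.9 ≥ 6 mo → qualifies.
Program C: score 706 ≥ 580; DTI 34.9% ≤ 36%; LTV 87.5% > 85%; employment 17 ≥ 12 mo → does not qualify.
Qualifying: Program A, Program B. Lowest rate is 8.43% → Program B.

Program B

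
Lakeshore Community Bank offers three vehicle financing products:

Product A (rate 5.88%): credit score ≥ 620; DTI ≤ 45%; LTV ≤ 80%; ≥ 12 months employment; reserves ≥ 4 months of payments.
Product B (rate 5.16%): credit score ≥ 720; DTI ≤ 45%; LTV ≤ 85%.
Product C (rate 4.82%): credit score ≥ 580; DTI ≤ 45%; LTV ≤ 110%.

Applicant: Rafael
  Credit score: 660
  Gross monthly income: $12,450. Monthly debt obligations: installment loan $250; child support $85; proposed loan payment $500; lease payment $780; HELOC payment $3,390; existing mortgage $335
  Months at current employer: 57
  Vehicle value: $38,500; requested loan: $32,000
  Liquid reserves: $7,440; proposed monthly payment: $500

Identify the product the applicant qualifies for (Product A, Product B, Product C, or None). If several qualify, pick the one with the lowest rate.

Product C

Total debts = (250 + 85 + 500 + 780 + 3,390 + 335) = 5,340; DTI = 5,340/12,450 = 42.9%.
LTV = 32,000/38,500 = 83.1%.
Reserves = 7,440/500 = 14.9 months.
Product A: score 660 ≥ 620; DTI 42.9% ≤ 45%; LTV 83.1% > 80%; employment 57 ≥ 12 mo; reserves 14.9 ≥ 4 mo → does not qualify.
Product B: score 660 < 720; DTI 42.9% ≤ 45%; LTV 83.1% ≤ 85% → does not qualify.
Product C: score 660 ≥ 580; DTI 42.9% ≤ 45%; LTV 83.1% ≤ 110% → qualifies.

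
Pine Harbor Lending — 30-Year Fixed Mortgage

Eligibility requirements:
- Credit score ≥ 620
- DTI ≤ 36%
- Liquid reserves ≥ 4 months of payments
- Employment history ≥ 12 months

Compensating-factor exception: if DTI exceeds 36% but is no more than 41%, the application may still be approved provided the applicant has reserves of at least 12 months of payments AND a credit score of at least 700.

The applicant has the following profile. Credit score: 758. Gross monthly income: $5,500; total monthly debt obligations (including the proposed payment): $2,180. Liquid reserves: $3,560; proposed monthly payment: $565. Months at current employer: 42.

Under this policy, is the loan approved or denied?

Credit score 758 ≥ 620 (meets base)
DTI: 2,180 ÷ 5,500 = 39.6%, over the 36% base limit.
Liquid reserves cover 3,560/565 = 6.3 months — ≥ 4 required
Employment 42 ≥ 12 months
DTI 39.6% is within the 36%–41% exception band; checking compensating factors.
Reserves 6.3 < 12 months; credit score 758 ≥ 700.
Override conditions not both satisfied; exception does not apply.

Denied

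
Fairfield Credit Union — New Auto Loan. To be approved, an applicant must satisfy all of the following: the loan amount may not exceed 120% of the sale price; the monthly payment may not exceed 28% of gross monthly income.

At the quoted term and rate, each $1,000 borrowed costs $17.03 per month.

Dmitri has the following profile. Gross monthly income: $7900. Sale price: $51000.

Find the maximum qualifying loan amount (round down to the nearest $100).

$61,200

Payment cap: 28% × $7,900 = $2,212/month.
At $17.03 per $1,000, that supports 2,212/17.03 × 1,000 ≈ $129,888 → $129,800.
LTV cap: 120% × $51,000 = $61,200 → $61,200.
Binding constraint: loan-to-value.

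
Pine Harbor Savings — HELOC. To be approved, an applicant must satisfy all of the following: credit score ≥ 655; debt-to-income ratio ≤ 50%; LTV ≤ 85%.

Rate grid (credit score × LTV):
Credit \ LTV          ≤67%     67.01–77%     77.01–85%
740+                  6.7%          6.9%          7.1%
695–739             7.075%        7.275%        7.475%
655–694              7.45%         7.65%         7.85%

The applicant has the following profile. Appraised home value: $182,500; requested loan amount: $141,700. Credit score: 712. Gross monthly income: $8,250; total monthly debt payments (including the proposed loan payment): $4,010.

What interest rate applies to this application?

Credit score 712 ≥ 655; DTI: 4,010 ÷ 8,250 = 48.6%, within the 50% cap
LTV = 141,700/182,500 = 77.6% ≤ 85%
Row: 712 falls in 695–739. Column: 77.6% falls in 77.01–85%. Rate = 7.475%.

7.475%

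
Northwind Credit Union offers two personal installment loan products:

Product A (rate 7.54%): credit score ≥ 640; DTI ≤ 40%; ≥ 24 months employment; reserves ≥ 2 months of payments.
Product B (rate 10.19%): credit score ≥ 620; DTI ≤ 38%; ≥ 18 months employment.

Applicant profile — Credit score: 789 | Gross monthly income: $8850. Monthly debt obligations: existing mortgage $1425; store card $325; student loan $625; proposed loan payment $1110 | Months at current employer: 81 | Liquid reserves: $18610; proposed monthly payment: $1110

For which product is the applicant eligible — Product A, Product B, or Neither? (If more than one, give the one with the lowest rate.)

Product A

Total debts = (1,425 + 325 + 625 + 1,110) = 3,485; DTI = 3,485/8,850 = 39.4%.
Reserves = 18,610/1,110 = 16.8 months.
Product A: score 789 ≥ 640; DTI 39.4% ≤ 40%; employment 81 ≥ 24 mo; reserves 16.8 ≥ 2 mo → qualifies.
Product B: score 789 ≥ 620; DTI 39.4% > 38%; employment 81 ≥ 18 mo → does not qualify.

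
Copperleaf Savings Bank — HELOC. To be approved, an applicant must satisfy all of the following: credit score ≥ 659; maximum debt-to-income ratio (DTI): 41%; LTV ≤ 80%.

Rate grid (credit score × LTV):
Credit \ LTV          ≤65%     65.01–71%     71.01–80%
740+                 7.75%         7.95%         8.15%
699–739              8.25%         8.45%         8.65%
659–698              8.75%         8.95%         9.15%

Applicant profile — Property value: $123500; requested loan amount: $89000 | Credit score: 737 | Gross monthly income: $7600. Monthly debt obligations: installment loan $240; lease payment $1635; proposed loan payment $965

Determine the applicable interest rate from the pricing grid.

8.65%

Credit score 737 ≥ 659; Total monthly debts = (240 + 1,635 + 965) = 2,840. Debt-to-income = 2,840/7,600 = 37.4% — meets 41% limit
Loan-to-value = 89,000/123,500 = 72.1% — pass (80% max)
Credit 737 → row 699–739; LTV 72.1% → column 71.01–80%. Grid cell → 8.65%.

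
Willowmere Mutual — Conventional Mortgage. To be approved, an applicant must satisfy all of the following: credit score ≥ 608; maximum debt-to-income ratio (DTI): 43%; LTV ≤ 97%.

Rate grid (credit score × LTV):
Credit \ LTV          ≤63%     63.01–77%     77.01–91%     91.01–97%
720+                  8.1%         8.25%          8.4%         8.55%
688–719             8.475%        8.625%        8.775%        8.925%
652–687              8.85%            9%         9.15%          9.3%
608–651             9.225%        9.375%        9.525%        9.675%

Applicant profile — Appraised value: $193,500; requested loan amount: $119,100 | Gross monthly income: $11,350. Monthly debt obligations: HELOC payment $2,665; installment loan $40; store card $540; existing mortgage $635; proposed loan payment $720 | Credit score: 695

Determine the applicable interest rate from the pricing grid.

8.475%

Credit score 695 ≥ 608; Total monthly debts = (2,665 + 40 + 540 + 635 + 720) = 4,600. DTI = 4,600/11,350 = 40.5% ≤ 43%
LTV: 119,100 ÷ 193,500 = 61.6%, within 97% cap
Credit 695 → row 688–719; LTV 61.6% → column ≤63%. Grid cell → 8.475%.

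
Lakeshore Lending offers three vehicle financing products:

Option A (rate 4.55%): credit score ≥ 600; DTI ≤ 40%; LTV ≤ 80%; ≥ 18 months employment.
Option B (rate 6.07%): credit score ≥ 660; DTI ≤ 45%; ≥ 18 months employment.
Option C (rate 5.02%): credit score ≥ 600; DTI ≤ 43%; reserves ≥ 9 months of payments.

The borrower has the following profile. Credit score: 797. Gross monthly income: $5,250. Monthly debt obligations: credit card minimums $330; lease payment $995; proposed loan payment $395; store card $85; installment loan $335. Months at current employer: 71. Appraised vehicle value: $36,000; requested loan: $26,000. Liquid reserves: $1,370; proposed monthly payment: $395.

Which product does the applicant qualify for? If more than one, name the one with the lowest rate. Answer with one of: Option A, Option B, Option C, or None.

Option B

Total debts = (330 + 995 + 395 + 85 + 335) = 2,140; DTI = 2,140/5,250 = 40.8%.
LTV = 26,000/36,000 = 72.2%.
Reserves = 1,370/395 = 3.5 months.
Option A: score 797 ≥ 600; DTI 40.8% > 40%; LTV 72.2% ≤ 80%; employment 71 ≥ 18 mo → does not qualify.
Option B: score 797 ≥ 660; DTI 40.8% ≤ 45%; employment 71 ≥ 18 mo → qualifies.
Option C: score 797 ≥ 600; DTI 40.8% ≤ 43%; reserves 3.5 < 9 mo → does not qualify.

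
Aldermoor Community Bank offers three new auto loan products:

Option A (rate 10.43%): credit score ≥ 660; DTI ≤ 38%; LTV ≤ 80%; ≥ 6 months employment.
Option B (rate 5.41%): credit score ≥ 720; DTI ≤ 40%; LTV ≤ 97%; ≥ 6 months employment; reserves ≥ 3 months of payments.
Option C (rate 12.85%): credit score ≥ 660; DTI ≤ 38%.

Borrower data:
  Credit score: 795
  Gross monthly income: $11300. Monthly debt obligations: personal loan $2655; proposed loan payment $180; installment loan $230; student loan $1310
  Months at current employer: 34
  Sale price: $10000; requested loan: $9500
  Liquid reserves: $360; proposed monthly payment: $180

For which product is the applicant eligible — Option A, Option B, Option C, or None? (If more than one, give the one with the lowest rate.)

Total debts = (2,655 + 180 + 230 + 1,310) = 4,375; DTI = 4,375/11,300 = 38.7%.
LTV = 9,500/10,000 = 95%.
Reserves = 360/180 = 2.0 months.
Option A: score 795 ≥ 660; DTI 38.7% > 38%; LTV 95% > 80%; employment 34 ≥ 6 mo → does not qualify.
Option B: score 795 ≥ 720; DTI 38.7% ≤ 40%; LTV 95% ≤ 97%; employment 34 ≥ 6 mo; reserves 2.0 < 3 mo → does not qualify.
Option C: score 795 ≥ 660; DTI 38.7% > 38% → does not qualify.

None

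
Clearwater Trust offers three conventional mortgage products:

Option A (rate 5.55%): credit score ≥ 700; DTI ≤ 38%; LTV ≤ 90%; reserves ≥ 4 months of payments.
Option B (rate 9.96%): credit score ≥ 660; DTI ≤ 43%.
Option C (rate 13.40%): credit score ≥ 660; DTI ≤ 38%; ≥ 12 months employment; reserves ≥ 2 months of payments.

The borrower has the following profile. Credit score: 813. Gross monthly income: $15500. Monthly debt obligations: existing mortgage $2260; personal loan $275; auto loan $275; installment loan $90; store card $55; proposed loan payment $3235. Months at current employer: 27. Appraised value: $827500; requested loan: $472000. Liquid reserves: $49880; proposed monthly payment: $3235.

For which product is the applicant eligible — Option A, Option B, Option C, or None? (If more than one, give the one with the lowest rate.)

Option B

Total debts = (2,260 + 275 + 275 + 90 + 55 + 3,235) = 6,190; DTI = 6,190/15,500 = 39.9%.
LTV = 472,000/827,500 = 57%.
Reserves = 49,880/3,235 = 15.4 months.
Option A: score 813 ≥ 700; DTI 39.9% > 38%; LTV 57% ≤ 90%; reserves 15.4 ≥ 4 mo → does not qualify.
Option B: score 813 ≥ 660; DTI 39.9% ≤ 43% → qualifies.
Option C: score 813 ≥ 660; DTI 39.9% > 38%; employment 27 ≥ 12 mo; reserves 15.4 ≥ 2 mo → does not qualify.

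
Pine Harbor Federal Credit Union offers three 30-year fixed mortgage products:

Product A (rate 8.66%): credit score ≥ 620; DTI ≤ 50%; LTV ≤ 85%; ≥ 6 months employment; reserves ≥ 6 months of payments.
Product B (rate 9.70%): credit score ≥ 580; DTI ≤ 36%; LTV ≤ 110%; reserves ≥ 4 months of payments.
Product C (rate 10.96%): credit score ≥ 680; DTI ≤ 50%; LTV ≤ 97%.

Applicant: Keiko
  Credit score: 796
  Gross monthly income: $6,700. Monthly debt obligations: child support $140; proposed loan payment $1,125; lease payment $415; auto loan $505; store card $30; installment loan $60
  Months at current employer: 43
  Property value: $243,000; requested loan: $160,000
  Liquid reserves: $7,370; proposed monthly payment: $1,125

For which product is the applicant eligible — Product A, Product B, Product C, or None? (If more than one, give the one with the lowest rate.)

Total debts = (140 + 1,125 + 415 + 505 + 30 + 60) = 2,275; DTI = 2,275/6,700 = 34%.
LTV = 160,000/243,000 = 65.8%.
Reserves = 7,370/1,125 = 6.6 months.
Product A: score 796 ≥ 620; DTI 34% ≤ 50%; LTV 65.8% ≤ 85%; employment 43 ≥ 6 mo; reserves 6.6 ≥ 6 mo → qualifies.
Product B: score 796 ≥ 580; DTI 34% ≤ 36%; LTV 65.8% ≤ 110%; reserves 6.6 ≥ 4 mo → qualifies.
Product C: score 796 ≥ 680; DTI 34% ≤ 50%; LTV 65.8% ≤ 97% → qualifies.
Qualifying: Product A, Product B, Product C. Lowest rate is 8.66% → Product A.

Product A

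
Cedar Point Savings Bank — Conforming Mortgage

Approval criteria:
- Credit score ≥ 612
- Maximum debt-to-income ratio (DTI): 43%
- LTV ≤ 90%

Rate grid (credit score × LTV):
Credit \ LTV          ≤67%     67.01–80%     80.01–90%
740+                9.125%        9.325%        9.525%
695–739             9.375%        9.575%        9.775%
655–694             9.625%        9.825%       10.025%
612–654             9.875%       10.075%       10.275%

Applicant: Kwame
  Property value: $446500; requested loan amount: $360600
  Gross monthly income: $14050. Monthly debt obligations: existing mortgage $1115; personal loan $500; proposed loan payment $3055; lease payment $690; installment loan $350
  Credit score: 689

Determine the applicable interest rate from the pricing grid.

10.025%

Credit score 689 ≥ 612; Total monthly debts = (1,115 + 500 + 3,055 + 690 + 350) = 5,710. DTI = 5,710/14,050 = 40.6% ≤ 43%
LTV = 360,600/446,500 = 80.8% ≤ 90%
Credit 689 → row 655–694; LTV 80.8% → column 80.01–90%. Grid cell → 10.025%.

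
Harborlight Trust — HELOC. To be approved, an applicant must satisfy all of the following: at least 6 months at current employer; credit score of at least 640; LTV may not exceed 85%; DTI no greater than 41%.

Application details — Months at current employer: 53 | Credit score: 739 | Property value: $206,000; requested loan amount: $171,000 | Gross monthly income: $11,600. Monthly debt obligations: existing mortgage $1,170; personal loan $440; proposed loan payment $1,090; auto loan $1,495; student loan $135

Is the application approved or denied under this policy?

Employment 53 ≥ 6 months
Credit score 739 ≥ 640 (meets)
LTV: 171,000 ÷ 206,000 = 83%, within 85% cap
Total monthly debts = (1,170 + 440 + 1,090 + 1,495 + 135) = 4,330. Debt-to-income = 4,330/11,600 = 37.3% — meets 41% limit
All criteria satisfied.

Approved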